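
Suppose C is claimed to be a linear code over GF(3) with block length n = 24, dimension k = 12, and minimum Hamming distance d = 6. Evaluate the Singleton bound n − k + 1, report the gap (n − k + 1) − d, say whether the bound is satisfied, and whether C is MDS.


Singleton RHS = n − k + 1 = 13, slack = 7, bound satisfied, not MDS.

Singleton bound: d ≤ n − k + 1.
Here n = 24, k = 12, so n − k + 1 = 13.
Given d = 6, check d ≤ 13: YES.
Slack = (n − k + 1) − d = 7.
The code is NOT MDS (slack = 7 > 0).
Description: the claimed parameters are [24, 12, 6]_3; such a code would be non-MDS.


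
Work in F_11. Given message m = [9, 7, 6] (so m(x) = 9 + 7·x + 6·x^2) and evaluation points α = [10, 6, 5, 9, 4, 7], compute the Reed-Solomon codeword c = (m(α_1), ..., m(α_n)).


c = [8, 3, 7, 8, 1, 0]

Message polynomial: m(x) = 9 + 7·x + 6·x^2 (mod 11).
For each evaluation point α_i, compute m(α_i) mod 11:
  α_1 = 10: Horner steps 6 → 1 → 8, so m(10) = 8.
  α_2 = 6: Horner steps 6 → 10 → 3, so m(6) = 3.
  α_3 = 5: Horner steps 6 → 4 → 7, so m(5) = 7.
  α_4 = 9: Horner steps 6 → 6 → 8, so m(9) = 8.
  α_5 = 4: Horner steps 6 → 9 → 1, so m(4) = 1.
  α_6 = 7: Horner steps 6 → 5 → 0, so m(7) = 0.
Codeword c = [8, 3, 7, 8, 1, 0] ∈ F_11^6.


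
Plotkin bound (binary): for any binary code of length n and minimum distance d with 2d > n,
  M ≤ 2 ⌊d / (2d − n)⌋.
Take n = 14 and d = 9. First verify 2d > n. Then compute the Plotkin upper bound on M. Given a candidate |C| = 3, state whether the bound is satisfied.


Plotkin bound M ≤ 4; given |C| = 3 ≤ bound (satisfied).

Check applicability: 2d = 18, n = 14.
2d − n = 4 > 0, so Plotkin applies.
Compute d/(2d−n) = 9/4 ≈ 2.2500.
⌊d/(2d−n)⌋ = 2.
Plotkin bound: M ≤ 2·2 = 4.
Given |C| = 3, check: satisfied.
This |C| is below the Plotkin bound.


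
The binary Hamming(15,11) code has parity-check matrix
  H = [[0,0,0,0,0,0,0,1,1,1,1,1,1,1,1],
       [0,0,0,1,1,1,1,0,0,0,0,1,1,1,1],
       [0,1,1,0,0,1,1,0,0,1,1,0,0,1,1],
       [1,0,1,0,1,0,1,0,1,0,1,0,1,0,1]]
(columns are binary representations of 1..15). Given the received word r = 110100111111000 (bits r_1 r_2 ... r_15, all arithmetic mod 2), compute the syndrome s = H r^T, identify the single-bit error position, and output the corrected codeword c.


s = (1, 1, 0, 0)^T, error position = 12, corrected codeword c = 110100111110000

Compute s = H r^T mod 2 one row at a time:
  s_1 = 1 + 1 + 1 + 1 + 1 + 0 + 0 + 0 = 5 ≡ 1 (mod 2).
  s_2 = 1 + 0 + 0 + 1 + 1 + 0 + 0 + 0 = 3 ≡ 1 (mod 2).
  s_3 = 1 + 0 + 0 + 1 + 1 + 1 + 0 + 0 = 4 ≡ 0 (mod 2).
  s_4 = 1 + 0 + 0 + 1 + 1 + 1 + 0 + 0 = 4 ≡ 0 (mod 2).
s = (1, 1, 0, 0)^T — this equals column 12 of H (binary 1100), so error is at position 12.
Correct: flip bit 12 of r = 110100111111000 to get c = 110100111110000.


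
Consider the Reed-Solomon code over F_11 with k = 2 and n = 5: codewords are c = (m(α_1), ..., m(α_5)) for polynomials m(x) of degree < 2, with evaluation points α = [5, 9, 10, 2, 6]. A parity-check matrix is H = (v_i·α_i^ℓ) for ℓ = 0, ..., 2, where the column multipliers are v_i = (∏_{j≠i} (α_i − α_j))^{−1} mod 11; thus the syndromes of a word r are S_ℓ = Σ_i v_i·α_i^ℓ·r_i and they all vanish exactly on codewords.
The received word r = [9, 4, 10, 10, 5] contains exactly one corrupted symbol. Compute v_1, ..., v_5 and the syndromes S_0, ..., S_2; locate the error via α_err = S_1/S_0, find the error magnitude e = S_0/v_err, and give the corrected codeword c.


S = (9, 2, 9), error at position 3, error magnitude e = 10, c = [9, 4, 0, 10, 5].

Step 1: column multipliers v_i = (∏_{j≠i}(α_i − α_j))^{−1} mod 11.
  i = 1 (α = 5): (5−9)(5−10)(5−2)(5−6) = (−4)·(−5)·3·(−1) = −60 ≡ 6, so v_1 = 6^{−1} = 2 (mod 11).
  i = 2 (α = 9): (9−5)(9−10)(9−2)(9−6) = 4·(−1)·7·3 = −84 ≡ 4, so v_2 = 4^{−1} = 3 (mod 11).
  i = 3 (α = 10): (10−5)(10−9)(10−2)(10−6) = 5·1·8·4 = 160 ≡ 6, so v_3 = 6^{−1} = 2 (mod 11).
  i = 4 (α = 2): (2−5)(2−9)(2−10)(2−6) = (−3)·(−7)·(−8)·(−4) = 672 ≡ 1, so v_4 = 1^{−1} = 1 (mod 11).
  i = 5 (α = 6): (6−5)(6−9)(6−10)(6−2) = 1·(−3)·(−4)·4 = 48 ≡ 4, so v_5 = 4^{−1} = 3 (mod 11).
  v = [2, 3, 2, 1, 3].
Step 2: syndromes of r = [9, 4, 10, 10, 5] (all sums mod 11).
  S_0 = Σ v_i r_i = 2·9 + 3·4 + 2·10 + 1·10 + 3·5 = 75 ≡ 9.
  S_1 = Σ v_i α_i r_i = 2·5·9 + 3·9·4 + 2·10·10 + 1·2·10 + 3·6·5 = 508 ≡ 2.
  α_i^2 mod 11 = [3, 4, 1, 4, 3].
  S_2 = Σ v_i α_i^2 r_i = 2·3·9 + 3·4·4 + 2·1·10 + 1·4·10 + 3·3·5 = 207 ≡ 9.
  S = (9, 2, 9) ≠ 0, so r is not a codeword (an error is present).
Step 3: locate the error. For a single error e at position i, S_ℓ = v_i·e·α_i^ℓ, so α_err = S_1/S_0.
  S_0^{−1} = 9^{−1} = 5 (mod 11), so α_err = 2·5 = 10 ≡ 10 = α_3. Error position i = 3.
  Consistency check: S_2/S_1 = 9·6 = 54 ≡ 10 = α_err ✓ (single-error assumption holds).
Step 4: error magnitude e = S_0/v_3 = S_0·∏_{j≠3}(α_3 − α_j) = 9·6 = 54 ≡ 10 (mod 11).
Step 5: correct position 3: c_3 = r_3 − e = 10 − 10 ≡ 0 (mod 11). Hence c = [9, 4, 0, 10, 5].
  Check: interpolating c through the α_i gives m(x) = 7 + 7·x (degree < 2) with m(α_i) = c_i for every i, so c is indeed a codeword.


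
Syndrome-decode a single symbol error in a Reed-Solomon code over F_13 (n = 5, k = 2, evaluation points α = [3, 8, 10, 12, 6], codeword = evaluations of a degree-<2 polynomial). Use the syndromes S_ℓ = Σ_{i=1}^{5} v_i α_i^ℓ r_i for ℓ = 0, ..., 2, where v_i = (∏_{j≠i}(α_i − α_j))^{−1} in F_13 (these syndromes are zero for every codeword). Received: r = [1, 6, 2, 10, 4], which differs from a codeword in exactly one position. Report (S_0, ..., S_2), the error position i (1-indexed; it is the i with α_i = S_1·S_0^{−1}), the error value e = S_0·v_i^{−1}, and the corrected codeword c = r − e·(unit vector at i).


S = (4, 1, 10), error at position 3, error magnitude e = 7, c = [1, 6, 8, 10, 4].

Step 1: column multipliers v_i = (∏_{j≠i}(α_i − α_j))^{−1} mod 13.
  i = 1 (α = 3): (3−8)(3−10)(3−12)(3−6) = (−5)·(−7)·(−9)·(−3) = 945 ≡ 9, so v_1 = 9^{−1} = 3 (mod 13).
  i = 2 (α = 8): (8−3)(8−10)(8−12)(8−6) = 5·(−2)·(−4)·2 = 80 ≡ 2, so v_2 = 2^{−1} = 7 (mod 13).
  i = 3 (α = 10): (10−3)(10−8)(10−12)(10−6) = 7·2·(−2)·4 = −112 ≡ 5, so v_3 = 5^{−1} = 8 (mod 13).
  i = 4 (α = 12): (12−3)(12−8)(12−10)(12−6) = 9·4·2·6 = 432 ≡ 3, so v_4 = 3^{−1} = 9 (mod 13).
  i = 5 (α = 6): (6−3)(6−8)(6−10)(6−12) = 3·(−2)·(−4)·(−6) = −144 ≡ 12, so v_5 = 12^{−1} = 12 (mod 13).
  v = [3, 7, 8, 9, 12].
Step 2: syndromes of r = [1, 6, 2, 10, 4] (all sums mod 13).
  S_0 = Σ v_i r_i = 3·1 + 7·6 + 8·2 + 9·10 + 12·4 = 199 ≡ 4.
  S_1 = Σ v_i α_i r_i = 3·3·1 + 7·8·6 + 8·10·2 + 9·12·10 + 12·6·4 = 1873 ≡ 1.
  α_i^2 mod 13 = [9, 12, 9, 1, 10].
  S_2 = Σ v_i α_i^2 r_i = 3·9·1 + 7·12·6 + 8·9·2 + 9·1·10 + 12·10·4 = 1245 ≡ 10.
  S = (4, 1, 10) ≠ 0, so r is not a codeword (an error is present).
Step 3: locate the error. For a single error e at position i, S_ℓ = v_i·e·α_i^ℓ, so α_err = S_1/S_0.
  S_0^{−1} = 4^{−1} = 10 (mod 13), so α_err = 1·10 = 10 ≡ 10 = α_3. Error position i = 3.
  Consistency check: S_2/S_1 = 10·1 = 10 ≡ 10 = α_err ✓ (single-error assumption holds).
Step 4: error magnitude e = S_0/v_3 = S_0·∏_{j≠3}(α_3 − α_j) = 4·5 = 20 ≡ 7 (mod 13).
Step 5: correct position 3: c_3 = r_3 − e = 2 − 7 ≡ 8 (mod 13). Hence c = [1, 6, 8, 10, 4].
  Check: interpolating c through the α_i gives m(x) = 11 + 1·x (degree < 2) with m(α_i) = c_i for every i, so c is indeed a codeword.


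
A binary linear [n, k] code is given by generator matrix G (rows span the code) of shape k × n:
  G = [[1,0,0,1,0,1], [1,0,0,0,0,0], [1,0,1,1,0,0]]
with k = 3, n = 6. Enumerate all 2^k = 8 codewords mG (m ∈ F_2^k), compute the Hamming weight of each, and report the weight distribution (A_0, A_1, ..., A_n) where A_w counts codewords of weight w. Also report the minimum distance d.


Weight distribution: A_0 = 1, A_1 = 1, A_2 = 3, A_3 = 3. Minimum distance d = 1.

Enumerate all 2^3 = 8 messages m ∈ F_2^3.
For each, compute codeword c = mG in F_2^6, then tally its weight.
  m = 000 → c = 000000, weight = 0.
  m = 100 → c = 100101, weight = 3.
  m = 010 → c = 100000, weight = 1.
  m = 110 → c = 000101, weight = 2.
  m = 001 → c = 101100, weight = 3.
  m = 101 → c = 001001, weight = 2.
  m = 011 → c = 001100, weight = 2.
  m = 111 → c = 101001, weight = 3.
Tally weights:
  weight 0: 1 codewords.
  weight 1: 1 codewords.
  weight 2: 3 codewords.
  weight 3: 3 codewords.
Minimum distance d = smallest w > 0 with A_w > 0 = 1.
Sanity: Σ A_w = 8 = 2^3 = 8 ✓.


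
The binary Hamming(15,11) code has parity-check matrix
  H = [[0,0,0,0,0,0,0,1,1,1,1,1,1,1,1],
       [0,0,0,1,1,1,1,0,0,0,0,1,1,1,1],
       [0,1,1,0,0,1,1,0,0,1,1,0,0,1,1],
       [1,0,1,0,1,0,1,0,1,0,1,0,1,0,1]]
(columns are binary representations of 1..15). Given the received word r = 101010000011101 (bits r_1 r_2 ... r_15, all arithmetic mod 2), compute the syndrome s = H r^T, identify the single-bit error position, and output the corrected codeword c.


s = (0, 0, 1, 0)^T, error position = 2, corrected codeword c = 111010000011101

Compute s = H r^T mod 2 one row at a time:
  s_1 = 0 + 0 + 0 + 1 + 1 + 1 + 0 + 1 = 4 ≡ 0 (mod 2).
  s_2 = 0 + 1 + 0 + 0 + 1 + 1 + 0 + 1 = 4 ≡ 0 (mod 2).
  s_3 = 0 + 1 + 0 + 0 + 0 + 1 + 0 + 1 = 3 ≡ 1 (mod 2).
  s_4 = 1 + 1 + 1 + 0 + 0 + 1 + 1 + 1 = 6 ≡ 0 (mod 2).
s = (0, 0, 1, 0)^T — this equals column 2 of H (binary 0010), so error is at position 2.
Correct: flip bit 2 of r = 101010000011101 to get c = 111010000011101.


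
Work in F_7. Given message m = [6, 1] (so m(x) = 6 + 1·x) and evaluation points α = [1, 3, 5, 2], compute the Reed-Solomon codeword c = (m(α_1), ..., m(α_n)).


c = [0, 2, 4, 1]

Message polynomial: m(x) = 6 + 1·x (mod 7).
For each evaluation point α_i, compute m(α_i) mod 7:
  α_1 = 1: Horner steps 1 → 0, so m(1) = 0.
  α_2 = 3: Horner steps 1 → 2, so m(3) = 2.
  α_3 = 5: Horner steps 1 → 4, so m(5) = 4.
  α_4 = 2: Horner steps 1 → 1, so m(2) = 1.
Codeword c = [0, 2, 4, 1] ∈ F_7^4.


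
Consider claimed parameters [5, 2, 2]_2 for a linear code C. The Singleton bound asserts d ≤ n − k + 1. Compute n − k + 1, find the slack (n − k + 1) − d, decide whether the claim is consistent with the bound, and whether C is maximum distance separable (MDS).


Singleton RHS = n − k + 1 = 4, slack = 2, bound satisfied, not MDS.

Singleton bound: d ≤ n − k + 1.
Here n = 5, k = 2, so n − k + 1 = 4.
Given d = 2, check d ≤ 4: YES.
Slack = (n − k + 1) − d = 2.
The code is NOT MDS (slack = 2 > 0).
Description: the claimed parameters are [5, 2, 2]_2; such a code would be non-MDS.


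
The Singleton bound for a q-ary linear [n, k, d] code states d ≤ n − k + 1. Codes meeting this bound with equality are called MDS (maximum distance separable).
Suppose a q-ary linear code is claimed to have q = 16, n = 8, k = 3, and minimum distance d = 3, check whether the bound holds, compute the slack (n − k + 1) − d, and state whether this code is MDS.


Singleton RHS = n − k + 1 = 6, slack = 3, bound satisfied, not MDS.

Singleton bound: d ≤ n − k + 1.
Here n = 8, k = 3, so n − k + 1 = 6.
Given d = 3, check d ≤ 6: YES.
Slack = (n − k + 1) − d = 3.
The code is NOT MDS (slack = 3 > 0).
Description: the claimed parameters are [8, 3, 3]_16; such a code would be non-MDS.


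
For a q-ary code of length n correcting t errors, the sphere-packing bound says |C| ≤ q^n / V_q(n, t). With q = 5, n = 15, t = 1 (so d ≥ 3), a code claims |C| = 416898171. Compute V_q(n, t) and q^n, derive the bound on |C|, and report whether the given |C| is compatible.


V_q(n, t) = 61, q^n = 30517578125, Hamming bound = 500288165, |C| = 416898171 ≤ bound (satisfied).

Step 1: Compute V_q(n, t) = Σ_{j=0}^1 C(n, j) (q−1)^j.
  j = 0: C(15,0)·(4)^0 = 1·1 = 1.
  j = 1: C(15,1)·(4)^1 = 15·4 = 60.
  V_q(n, t) = 1 + 60 = 61.
Step 2: q^n = 5^15 = 30517578125.
Step 3: Hamming bound ⌊q^n / V_q(n,t)⌋ = ⌊30517578125/61⌋ = 500288165.
Step 4: Compare |C| = 416898171 to 500288165: satisfied.
The claimed |C| lies below the Hamming bound.


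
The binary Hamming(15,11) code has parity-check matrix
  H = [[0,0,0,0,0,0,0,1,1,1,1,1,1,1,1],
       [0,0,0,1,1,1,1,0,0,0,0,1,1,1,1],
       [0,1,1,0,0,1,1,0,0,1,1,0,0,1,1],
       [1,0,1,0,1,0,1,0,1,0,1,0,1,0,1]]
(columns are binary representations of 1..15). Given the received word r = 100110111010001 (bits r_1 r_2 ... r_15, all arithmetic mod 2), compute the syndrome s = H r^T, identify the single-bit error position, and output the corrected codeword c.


s = (0, 0, 1, 0)^T, error position = 2, corrected codeword c = 110110111010001

Compute s = H r^T mod 2 one row at a time:
  s_1 = 1 + 1 + 0 + 1 + 0 + 0 + 0 + 1 = 4 ≡ 0 (mod 2).
  s_2 = 1 + 1 + 0 + 1 + 0 + 0 + 0 + 1 = 4 ≡ 0 (mod 2).
  s_3 = 0 + 0 + 0 + 1 + 0 + 1 + 0 + 1 = 3 ≡ 1 (mod 2).
  s_4 = 1 + 0 + 1 + 1 + 1 + 1 + 0 + 1 = 6 ≡ 0 (mod 2).
s = (0, 0, 1, 0)^T — this equals column 2 of H (binary 0010), so error is at position 2.
Correct: flip bit 2 of r = 100110111010001 to get c = 110110111010001.


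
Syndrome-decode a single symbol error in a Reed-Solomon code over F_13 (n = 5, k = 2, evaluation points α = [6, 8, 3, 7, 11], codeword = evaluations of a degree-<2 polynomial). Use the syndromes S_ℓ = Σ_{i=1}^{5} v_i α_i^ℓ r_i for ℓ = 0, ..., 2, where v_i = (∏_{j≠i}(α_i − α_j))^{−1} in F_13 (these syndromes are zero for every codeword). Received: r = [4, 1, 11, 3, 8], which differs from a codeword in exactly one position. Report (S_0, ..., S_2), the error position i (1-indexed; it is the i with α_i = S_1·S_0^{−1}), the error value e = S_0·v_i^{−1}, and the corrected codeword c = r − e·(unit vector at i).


S = (10, 8, 9), error at position 1, error magnitude e = 12, c = [5, 1, 11, 3, 8].

Step 1: column multipliers v_i = (∏_{j≠i}(α_i − α_j))^{−1} mod 13.
  i = 1 (α = 6): (6−8)(6−3)(6−7)(6−11) = (−2)·3·(−1)·(−5) = −30 ≡ 9, so v_1 = 9^{−1} = 3 (mod 13).
  i = 2 (α = 8): (8−6)(8−3)(8−7)(8−11) = 2·5·1·(−3) = −30 ≡ 9, so v_2 = 9^{−1} = 3 (mod 13).
  i = 3 (α = 3): (3−6)(3−8)(3−7)(3−11) = (−3)·(−5)·(−4)·(−8) = 480 ≡ 12, so v_3 = 12^{−1} = 12 (mod 13).
  i = 4 (α = 7): (7−6)(7−8)(7−3)(7−11) = 1·(−1)·4·(−4) = 16 ≡ 3, so v_4 = 3^{−1} = 9 (mod 13).
  i = 5 (α = 11): (11−6)(11−8)(11−3)(11−7) = 5·3·8·4 = 480 ≡ 12, so v_5 = 12^{−1} = 12 (mod 13).
  v = [3, 3, 12, 9, 12].
Step 2: syndromes of r = [4, 1, 11, 3, 8] (all sums mod 13).
  S_0 = Σ v_i r_i = 3·4 + 3·1 + 12·11 + 9·3 + 12·8 = 270 ≡ 10.
  S_1 = Σ v_i α_i r_i = 3·6·4 + 3·8·1 + 12·3·11 + 9·7·3 + 12·11·8 = 1737 ≡ 8.
  α_i^2 mod 13 = [10, 12, 9, 10, 4].
  S_2 = Σ v_i α_i^2 r_i = 3·10·4 + 3·12·1 + 12·9·11 + 9·10·3 + 12·4·8 = 1998 ≡ 9.
  S = (10, 8, 9) ≠ 0, so r is not a codeword (an error is present).
Step 3: locate the error. For a single error e at position i, S_ℓ = v_i·e·α_i^ℓ, so α_err = S_1/S_0.
  S_0^{−1} = 10^{−1} = 4 (mod 13), so α_err = 8·4 = 32 ≡ 6 = α_1. Error position i = 1.
  Consistency check: S_2/S_1 = 9·5 = 45 ≡ 6 = α_err ✓ (single-error assumption holds).
Step 4: error magnitude e = S_0/v_1 = S_0·∏_{j≠1}(α_1 − α_j) = 10·9 = 90 ≡ 12 (mod 13).
Step 5: correct position 1: c_1 = r_1 − e = 4 − 12 ≡ 5 (mod 13). Hence c = [5, 1, 11, 3, 8].
  Check: interpolating c through the α_i gives m(x) = 4 + 11·x (degree < 2) with m(α_i) = c_i for every i, so c is indeed a codeword.


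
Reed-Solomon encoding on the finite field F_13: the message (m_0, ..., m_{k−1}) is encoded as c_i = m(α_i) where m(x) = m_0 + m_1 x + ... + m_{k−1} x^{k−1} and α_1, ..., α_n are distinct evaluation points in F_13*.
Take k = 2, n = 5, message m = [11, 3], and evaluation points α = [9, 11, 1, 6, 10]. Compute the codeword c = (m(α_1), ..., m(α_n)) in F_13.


c = [12, 5, 1, 3, 2]

Message polynomial: m(x) = 11 + 3·x (mod 13).
For each evaluation point α_i, compute m(α_i) mod 13:
  α_1 = 9: Horner steps 3 → 12, so m(9) = 12.
  α_2 = 11: Horner steps 3 → 5, so m(11) = 5.
  α_3 = 1: Horner steps 3 → 1, so m(1) = 1.
  α_4 = 6: Horner steps 3 → 3, so m(6) = 3.
  α_5 = 10: Horner steps 3 → 2, so m(10) = 2.
Codeword c = [12, 5, 1, 3, 2] ∈ F_13^5.


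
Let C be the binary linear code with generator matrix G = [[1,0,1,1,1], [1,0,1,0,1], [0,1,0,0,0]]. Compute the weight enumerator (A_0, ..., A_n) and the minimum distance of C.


Weight distribution: A_0 = 1, A_1 = 2, A_2 = 1, A_3 = 1, A_4 = 2, A_5 = 1. Minimum distance d = 1.

Enumerate all 2^3 = 8 messages m ∈ F_2^3.
For each, compute codeword c = mG in F_2^5, then tally its weight.
  m = 000 → c = 00000, weight = 0.
  m = 100 → c = 10111, weight = 4.
  m = 010 → c = 10101, weight = 3.
  m = 110 → c = 00010, weight = 1.
  m = 001 → c = 01000, weight = 1.
  m = 101 → c = 11111, weight = 5.
  m = 011 → c = 11101, weight = 4.
  m = 111 → c = 01010, weight = 2.
Tally weights:
  weight 0: 1 codewords.
  weight 1: 2 codewords.
  weight 2: 1 codewords.
  weight 3: 1 codewords.
  weight 4: 2 codewords.
  weight 5: 1 codewords.
Minimum distance d = smallest w > 0 with A_w > 0 = 1.
Sanity: Σ A_w = 8 = 2^3 = 8 ✓.


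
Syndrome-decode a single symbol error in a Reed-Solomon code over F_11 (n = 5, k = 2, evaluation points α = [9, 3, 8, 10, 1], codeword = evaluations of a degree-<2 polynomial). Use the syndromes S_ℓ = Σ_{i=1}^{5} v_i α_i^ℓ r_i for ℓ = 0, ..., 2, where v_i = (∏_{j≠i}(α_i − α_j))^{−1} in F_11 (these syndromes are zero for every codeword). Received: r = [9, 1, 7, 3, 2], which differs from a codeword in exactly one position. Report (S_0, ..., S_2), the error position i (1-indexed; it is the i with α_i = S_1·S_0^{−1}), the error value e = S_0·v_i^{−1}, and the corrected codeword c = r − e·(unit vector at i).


S = (9, 6, 4), error at position 3, error magnitude e = 3, c = [9, 1, 4, 3, 2].

Step 1: column multipliers v_i = (∏_{j≠i}(α_i − α_j))^{−1} mod 11.
  i = 1 (α = 9): (9−3)(9−8)(9−10)(9−1) = 6·1·(−1)·8 = −48 ≡ 7, so v_1 = 7^{−1} = 8 (mod 11).
  i = 2 (α = 3): (3−9)(3−8)(3−10)(3−1) = (−6)·(−5)·(−7)·2 = −420 ≡ 9, so v_2 = 9^{−1} = 5 (mod 11).
  i = 3 (α = 8): (8−9)(8−3)(8−10)(8−1) = (−1)·5·(−2)·7 = 70 ≡ 4, so v_3 = 4^{−1} = 3 (mod 11).
  i = 4 (α = 10): (10−9)(10−3)(10−8)(10−1) = 1·7·2·9 = 126 ≡ 5, so v_4 = 5^{−1} = 9 (mod 11).
  i = 5 (α = 1): (1−9)(1−3)(1−8)(1−10) = (−8)·(−2)·(−7)·(−9) = 1008 ≡ 7, so v_5 = 7^{−1} = 8 (mod 11).
  v = [8, 5, 3, 9, 8].
Step 2: syndromes of r = [9, 1, 7, 3, 2] (all sums mod 11).
  S_0 = Σ v_i r_i = 8·9 + 5·1 + 3·7 + 9·3 + 8·2 = 141 ≡ 9.
  S_1 = Σ v_i α_i r_i = 8·9·9 + 5·3·1 + 3·8·7 + 9·10·3 + 8·1·2 = 1117 ≡ 6.
  α_i^2 mod 11 = [4, 9, 9, 1, 1].
  S_2 = Σ v_i α_i^2 r_i = 8·4·9 + 5·9·1 + 3·9·7 + 9·1·3 + 8·1·2 = 565 ≡ 4.
  S = (9, 6, 4) ≠ 0, so r is not a codeword (an error is present).
Step 3: locate the error. For a single error e at position i, S_ℓ = v_i·e·α_i^ℓ, so α_err = S_1/S_0.
  S_0^{−1} = 9^{−1} = 5 (mod 11), so α_err = 6·5 = 30 ≡ 8 = α_3. Error position i = 3.
  Consistency check: S_2/S_1 = 4·2 = 8 ≡ 8 = α_err ✓ (single-error assumption holds).
Step 4: error magnitude e = S_0/v_3 = S_0·∏_{j≠3}(α_3 − α_j) = 9·4 = 36 ≡ 3 (mod 11).
Step 5: correct position 3: c_3 = r_3 − e = 7 − 3 ≡ 4 (mod 11). Hence c = [9, 1, 4, 3, 2].
  Check: interpolating c through the α_i gives m(x) = 8 + 5·x (degree < 2) with m(α_i) = c_i for every i, so c is indeed a codeword.


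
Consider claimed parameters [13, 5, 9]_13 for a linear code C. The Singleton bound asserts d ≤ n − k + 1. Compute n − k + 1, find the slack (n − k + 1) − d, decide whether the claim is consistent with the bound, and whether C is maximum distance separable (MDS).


Singleton RHS = n − k + 1 = 9, slack = 0, bound satisfied, MDS.

Singleton bound: d ≤ n − k + 1.
Here n = 13, k = 5, so n − k + 1 = 9.
Given d = 9, check d ≤ 9: YES.
Slack = (n − k + 1) − d = 0.
The code is MDS (slack = 0).
Description: the claimed parameters are [13, 5, 9]_13; such a code would be MDS (meets Singleton bound).


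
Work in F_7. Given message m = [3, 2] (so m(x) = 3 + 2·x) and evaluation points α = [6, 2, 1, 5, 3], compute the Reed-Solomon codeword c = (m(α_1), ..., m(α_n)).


c = [1, 0, 5, 6, 2]

Message polynomial: m(x) = 3 + 2·x (mod 7).
For each evaluation point α_i, compute m(α_i) mod 7:
  α_1 = 6: Horner steps 2 → 1, so m(6) = 1.
  α_2 = 2: Horner steps 2 → 0, so m(2) = 0.
  α_3 = 1: Horner steps 2 → 5, so m(1) = 5.
  α_4 = 5: Horner steps 2 → 6, so m(5) = 6.
  α_5 = 3: Horner steps 2 → 2, so m(3) = 2.
Codeword c = [1, 0, 5, 6, 2] ∈ F_7^5.


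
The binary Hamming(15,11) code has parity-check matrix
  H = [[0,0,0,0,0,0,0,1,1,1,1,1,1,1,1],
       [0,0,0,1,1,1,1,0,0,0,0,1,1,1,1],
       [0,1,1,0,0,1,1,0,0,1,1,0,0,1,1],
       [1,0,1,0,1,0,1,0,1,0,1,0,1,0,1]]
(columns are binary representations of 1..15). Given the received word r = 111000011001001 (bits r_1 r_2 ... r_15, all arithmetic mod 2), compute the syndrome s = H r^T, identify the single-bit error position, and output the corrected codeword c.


s = (0, 0, 1, 0)^T, error position = 2, corrected codeword c = 101000011001001

Compute s = H r^T mod 2 one row at a time:
  s_1 = 1 + 1 + 0 + 0 + 1 + 0 + 0 + 1 = 4 ≡ 0 (mod 2).
  s_2 = 0 + 0 + 0 + 0 + 1 + 0 + 0 + 1 = 2 ≡ 0 (mod 2).
  s_3 = 1 + 1 + 0 + 0 + 0 + 0 + 0 + 1 = 3 ≡ 1 (mod 2).
  s_4 = 1 + 1 + 0 + 0 + 1 + 0 + 0 + 1 = 4 ≡ 0 (mod 2).
s = (0, 0, 1, 0)^T — this equals column 2 of H (binary 0010), so error is at position 2.
Correct: flip bit 2 of r = 111000011001001 to get c = 101000011001001.


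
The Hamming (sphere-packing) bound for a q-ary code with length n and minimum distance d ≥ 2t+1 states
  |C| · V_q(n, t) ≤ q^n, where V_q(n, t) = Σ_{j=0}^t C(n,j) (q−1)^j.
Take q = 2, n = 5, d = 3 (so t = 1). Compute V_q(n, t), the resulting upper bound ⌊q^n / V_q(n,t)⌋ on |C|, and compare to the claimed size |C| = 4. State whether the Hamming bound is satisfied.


V_q(n, t) = 6, q^n = 32, Hamming bound = 5, |C| = 4 ≤ bound (satisfied).

Step 1: Compute V_q(n, t) = Σ_{j=0}^1 C(n, j) (q−1)^j.
  j = 0: C(5,0)·(1)^0 = 1·1 = 1.
  j = 1: C(5,1)·(1)^1 = 5·1 = 5.
  V_q(n, t) = 1 + 5 = 6.
Step 2: q^n = 2^5 = 32.
Step 3: Hamming bound ⌊q^n / V_q(n,t)⌋ = ⌊32/6⌋ = 5.
Step 4: Compare |C| = 4 to 5: satisfied.
The claimed |C| lies below the Hamming bound.


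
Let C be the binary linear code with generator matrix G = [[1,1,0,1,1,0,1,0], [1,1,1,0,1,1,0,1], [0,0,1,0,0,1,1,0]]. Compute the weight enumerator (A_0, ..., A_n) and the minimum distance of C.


Weight distribution: A_0 = 1, A_2 = 1, A_3 = 1, A_5 = 3, A_6 = 2. Minimum distance d = 2.

Enumerate all 2^3 = 8 messages m ∈ F_2^3.
For each, compute codeword c = mG in F_2^8, then tally its weight.
  m = 000 → c = 00000000, weight = 0.
  m = 100 → c = 11011010, weight = 5.
  m = 010 → c = 11101101, weight = 6.
  m = 110 → c = 00110111, weight = 5.
  m = 001 → c = 00100110, weight = 3.
  m = 101 → c = 11111100, weight = 6.
  m = 011 → c = 11001011, weight = 5.
  m = 111 → c = 00010001, weight = 2.
Tally weights:
  weight 0: 1 codewords.
  weight 2: 1 codewords.
  weight 3: 1 codewords.
  weight 5: 3 codewords.
  weight 6: 2 codewords.
Minimum distance d = smallest w > 0 with A_w > 0 = 2.
Sanity: Σ A_w = 8 = 2^3 = 8 ✓.


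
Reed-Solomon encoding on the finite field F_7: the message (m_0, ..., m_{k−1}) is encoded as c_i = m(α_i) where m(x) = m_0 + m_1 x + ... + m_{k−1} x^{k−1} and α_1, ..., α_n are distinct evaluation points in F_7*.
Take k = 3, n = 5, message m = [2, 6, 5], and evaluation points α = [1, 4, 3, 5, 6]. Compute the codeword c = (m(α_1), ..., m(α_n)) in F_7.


c = [6, 1, 2, 3, 1]

Message polynomial: m(x) = 2 + 6·x + 5·x^2 (mod 7).
For each evaluation point α_i, compute m(α_i) mod 7:
  α_1 = 1: Horner steps 5 → 4 → 6, so m(1) = 6.
  α_2 = 4: Horner steps 5 → 5 → 1, so m(4) = 1.
  α_3 = 3: Horner steps 5 → 0 → 2, so m(3) = 2.
  α_4 = 5: Horner steps 5 → 3 → 3, so m(5) = 3.
  α_5 = 6: Horner steps 5 → 1 → 1, so m(6) = 1.
Codeword c = [6, 1, 2, 3, 1] ∈ F_7^5.


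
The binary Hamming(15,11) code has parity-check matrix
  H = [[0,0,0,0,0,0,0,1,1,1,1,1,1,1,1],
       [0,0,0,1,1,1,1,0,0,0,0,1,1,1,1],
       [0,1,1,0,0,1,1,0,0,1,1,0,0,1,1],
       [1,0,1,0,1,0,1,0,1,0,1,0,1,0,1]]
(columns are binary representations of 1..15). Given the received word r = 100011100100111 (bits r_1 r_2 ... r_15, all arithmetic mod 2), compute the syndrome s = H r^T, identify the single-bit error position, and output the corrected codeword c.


s = (0, 0, 1, 1)^T, error position = 3, corrected codeword c = 101011100100111

Compute s = H r^T mod 2 one row at a time:
  s_1 = 0 + 0 + 1 + 0 + 0 + 1 + 1 + 1 = 4 ≡ 0 (mod 2).
  s_2 = 0 + 1 + 1 + 1 + 0 + 1 + 1 + 1 = 6 ≡ 0 (mod 2).
  s_3 = 0 + 0 + 1 + 1 + 1 + 0 + 1 + 1 = 5 ≡ 1 (mod 2).
  s_4 = 1 + 0 + 1 + 1 + 0 + 0 + 1 + 1 = 5 ≡ 1 (mod 2).
s = (0, 0, 1, 1)^T — this equals column 3 of H (binary 0011), so error is at position 3.
Correct: flip bit 3 of r = 100011100100111 to get c = 101011100100111.


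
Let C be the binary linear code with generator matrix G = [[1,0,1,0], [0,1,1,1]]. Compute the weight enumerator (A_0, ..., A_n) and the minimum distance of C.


Weight distribution: A_0 = 1, A_2 = 1, A_3 = 2. Minimum distance d = 2.

Enumerate all 2^2 = 4 messages m ∈ F_2^2.
For each, compute codeword c = mG in F_2^4, then tally its weight.
  m = 00 → c = 0000, weight = 0.
  m = 10 → c = 1010, weight = 2.
  m = 01 → c = 0111, weight = 3.
  m = 11 → c = 1101, weight = 3.
Tally weights:
  weight 0: 1 codewords.
  weight 2: 1 codewords.
  weight 3: 2 codewords.
Minimum distance d = smallest w > 0 with A_w > 0 = 2.
Sanity: Σ A_w = 4 = 2^2 = 4 ✓.


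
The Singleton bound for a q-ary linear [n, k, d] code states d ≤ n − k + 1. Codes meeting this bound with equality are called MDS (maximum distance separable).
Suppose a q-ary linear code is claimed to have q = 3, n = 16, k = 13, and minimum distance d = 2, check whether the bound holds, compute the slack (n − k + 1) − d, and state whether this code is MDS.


Singleton RHS = n − k + 1 = 4, slack = 2, bound satisfied, not MDS.

Singleton bound: d ≤ n − k + 1.
Here n = 16, k = 13, so n − k + 1 = 4.
Given d = 2, check d ≤ 4: YES.
Slack = (n − k + 1) − d = 2.
The code is NOT MDS (slack = 2 > 0).
Description: the claimed parameters are [16, 13, 2]_3; such a code would be non-MDS.


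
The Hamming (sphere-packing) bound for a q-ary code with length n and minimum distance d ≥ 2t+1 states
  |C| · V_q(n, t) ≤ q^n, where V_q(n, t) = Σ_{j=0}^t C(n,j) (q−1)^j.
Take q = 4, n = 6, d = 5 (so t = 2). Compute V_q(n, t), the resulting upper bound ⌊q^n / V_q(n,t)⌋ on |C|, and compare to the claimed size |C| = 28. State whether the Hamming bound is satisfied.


V_q(n, t) = 154, q^n = 4096, Hamming bound = 26, |C| = 28 > bound (violated).

Step 1: Compute V_q(n, t) = Σ_{j=0}^2 C(n, j) (q−1)^j.
  j = 0: C(6,0)·(3)^0 = 1·1 = 1.
  j = 1: C(6,1)·(3)^1 = 6·3 = 18.
  j = 2: C(6,2)·(3)^2 = 15·9 = 135.
  V_q(n, t) = 1 + 18 + 135 = 154.
Step 2: q^n = 4^6 = 4096.
Step 3: Hamming bound ⌊q^n / V_q(n,t)⌋ = ⌊4096/154⌋ = 26.
Step 4: Compare |C| = 28 to 26: violated.
The claimed |C| lies above the Hamming bound, so no 4-ary code of length 6 with d ≥ 5 can have 28 codewords.


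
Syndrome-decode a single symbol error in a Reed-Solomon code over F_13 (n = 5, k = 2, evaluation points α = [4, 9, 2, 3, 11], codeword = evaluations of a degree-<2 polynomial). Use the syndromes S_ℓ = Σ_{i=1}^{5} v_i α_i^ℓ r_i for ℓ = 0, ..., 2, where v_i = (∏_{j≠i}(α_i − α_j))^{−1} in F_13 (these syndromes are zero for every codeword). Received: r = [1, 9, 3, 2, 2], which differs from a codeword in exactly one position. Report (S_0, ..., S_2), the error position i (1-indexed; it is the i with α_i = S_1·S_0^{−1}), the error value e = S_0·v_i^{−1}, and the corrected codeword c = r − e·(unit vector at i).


S = (3, 7, 12), error at position 5, error magnitude e = 8, c = [1, 9, 3, 2, 7].

Step 1: column multipliers v_i = (∏_{j≠i}(α_i − α_j))^{−1} mod 13.
  i = 1 (α = 4): (4−9)(4−2)(4−3)(4−11) = (−5)·2·1·(−7) = 70 ≡ 5, so v_1 = 5^{−1} = 8 (mod 13).
  i = 2 (α = 9): (9−4)(9−2)(9−3)(9−11) = 5·7·6·(−2) = −420 ≡ 9, so v_2 = 9^{−1} = 3 (mod 13).
  i = 3 (α = 2): (2−4)(2−9)(2−3)(2−11) = (−2)·(−7)·(−1)·(−9) = 126 ≡ 9, so v_3 = 9^{−1} = 3 (mod 13).
  i = 4 (α = 3): (3−4)(3−9)(3−2)(3−11) = (−1)·(−6)·1·(−8) = −48 ≡ 4, so v_4 = 4^{−1} = 10 (mod 13).
  i = 5 (α = 11): (11−4)(11−9)(11−2)(11−3) = 7·2·9·8 = 1008 ≡ 7, so v_5 = 7^{−1} = 2 (mod 13).
  v = [8, 3, 3, 10, 2].
Step 2: syndromes of r = [1, 9, 3, 2, 2] (all sums mod 13).
  S_0 = Σ v_i r_i = 8·1 + 3·9 + 3·3 + 10·2 + 2·2 = 68 ≡ 3.
  S_1 = Σ v_i α_i r_i = 8·4·1 + 3·9·9 + 3·2·3 + 10·3·2 + 2·11·2 = 397 ≡ 7.
  α_i^2 mod 13 = [3, 3, 4, 9, 4].
  S_2 = Σ v_i α_i^2 r_i = 8·3·1 + 3·3·9 + 3·4·3 + 10·9·2 + 2·4·2 = 337 ≡ 12.
  S = (3, 7, 12) ≠ 0, so r is not a codeword (an error is present).
Step 3: locate the error. For a single error e at position i, S_ℓ = v_i·e·α_i^ℓ, so α_err = S_1/S_0.
  S_0^{−1} = 3^{−1} = 9 (mod 13), so α_err = 7·9 = 63 ≡ 11 = α_5. Error position i = 5.
  Consistency check: S_2/S_1 = 12·2 = 24 ≡ 11 = α_err ✓ (single-error assumption holds).
Step 4: error magnitude e = S_0/v_5 = S_0·∏_{j≠5}(α_5 − α_j) = 3·7 = 21 ≡ 8 (mod 13).
Step 5: correct position 5: c_5 = r_5 − e = 2 − 8 ≡ 7 (mod 13). Hence c = [1, 9, 3, 2, 7].
  Check: interpolating c through the α_i gives m(x) = 5 + 12·x (degree < 2) with m(α_i) = c_i for every i, so c is indeed a codeword.


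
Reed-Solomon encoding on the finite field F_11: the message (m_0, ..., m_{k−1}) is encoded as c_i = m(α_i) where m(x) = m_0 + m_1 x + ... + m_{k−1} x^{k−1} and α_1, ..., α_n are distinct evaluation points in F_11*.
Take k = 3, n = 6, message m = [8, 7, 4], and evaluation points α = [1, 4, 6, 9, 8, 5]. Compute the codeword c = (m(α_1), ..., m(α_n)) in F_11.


c = [8, 1, 7, 10, 1, 0]

Message polynomial: m(x) = 8 + 7·x + 4·x^2 (mod 11).
For each evaluation point α_i, compute m(α_i) mod 11:
  α_1 = 1: Horner steps 4 → 0 → 8, so m(1) = 8.
  α_2 = 4: Horner steps 4 → 1 → 1, so m(4) = 1.
  α_3 = 6: Horner steps 4 → 9 → 7, so m(6) = 7.
  α_4 = 9: Horner steps 4 → 10 → 10, so m(9) = 10.
  α_5 = 8: Horner steps 4 → 6 → 1, so m(8) = 1.
  α_6 = 5: Horner steps 4 → 5 → 0, so m(5) = 0.
Codeword c = [8, 1, 7, 10, 1, 0] ∈ F_11^6.


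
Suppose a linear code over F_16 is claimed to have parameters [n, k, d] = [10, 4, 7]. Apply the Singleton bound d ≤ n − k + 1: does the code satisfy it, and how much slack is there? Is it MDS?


Singleton RHS = n − k + 1 = 7, slack = 0, bound satisfied, MDS.

Singleton bound: d ≤ n − k + 1.
Here n = 10, k = 4, so n − k + 1 = 7.
Given d = 7, check d ≤ 7: YES.
Slack = (n − k + 1) − d = 0.
The code is MDS (slack = 0).
Description: the claimed parameters are [10, 4, 7]_16; such a code would be MDS (meets Singleton bound).


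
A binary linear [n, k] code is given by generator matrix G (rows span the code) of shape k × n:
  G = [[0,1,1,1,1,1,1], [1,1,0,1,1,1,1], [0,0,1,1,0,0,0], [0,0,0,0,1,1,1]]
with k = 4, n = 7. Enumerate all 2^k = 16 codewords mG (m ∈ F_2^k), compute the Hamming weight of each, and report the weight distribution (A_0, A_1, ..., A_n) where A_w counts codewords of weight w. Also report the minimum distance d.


Weight distribution: A_0 = 1, A_1 = 1, A_2 = 3, A_3 = 4, A_4 = 1, A_5 = 3, A_6 = 3. Minimum distance d = 1.

Enumerate all 2^4 = 16 messages m ∈ F_2^4.
For each, compute codeword c = mG in F_2^7, then tally its weight.
  m = 0000 → c = 0000000, weight = 0.
  m = 1000 → c = 0111111, weight = 6.
  m = 0100 → c = 1101111, weight = 6.
  m = 1100 → c = 1010000, weight = 2.
  m = 0010 → c = 0011000, weight = 2.
  m = 1010 → c = 0100111, weight = 4.
  m = 0110 → c = 1110111, weight = 6.
  m = 1110 → c = 1001000, weight = 2.
  m = 0001 → c = 0000111, weight = 3.
  m = 1001 → c = 0111000, weight = 3.
  m = 0101 → c = 1101000, weight = 3.
  m = 1101 → c = 1010111, weight = 5.
  m = 0011 → c = 0011111, weight = 5.
  m = 1011 → c = 0100000, weight = 1.
  m = 0111 → c = 1110000, weight = 3.
  m = 1111 → c = 1001111, weight = 5.
Tally weights:
  weight 0: 1 codewords.
  weight 1: 1 codewords.
  weight 2: 3 codewords.
  weight 3: 4 codewords.
  weight 4: 1 codewords.
  weight 5: 3 codewords.
  weight 6: 3 codewords.
Minimum distance d = smallest w > 0 with A_w > 0 = 1.
Sanity: Σ A_w = 16 = 2^4 = 16 ✓.


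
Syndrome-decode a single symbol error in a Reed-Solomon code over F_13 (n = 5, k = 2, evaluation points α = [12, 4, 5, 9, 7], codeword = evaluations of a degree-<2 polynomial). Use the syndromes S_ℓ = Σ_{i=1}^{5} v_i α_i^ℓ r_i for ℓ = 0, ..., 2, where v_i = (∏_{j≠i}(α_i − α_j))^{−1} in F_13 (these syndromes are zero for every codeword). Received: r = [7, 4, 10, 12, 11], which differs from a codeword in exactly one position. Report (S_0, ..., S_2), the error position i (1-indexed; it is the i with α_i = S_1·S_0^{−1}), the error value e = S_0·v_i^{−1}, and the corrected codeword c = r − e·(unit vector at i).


S = (9, 10, 1), error at position 2, error magnitude e = 1, c = [7, 3, 10, 12, 11].

Step 1: column multipliers v_i = (∏_{j≠i}(α_i − α_j))^{−1} mod 13.
  i = 1 (α = 12): (12−4)(12−5)(12−9)(12−7) = 8·7·3·5 = 840 ≡ 8, so v_1 = 8^{−1} = 5 (mod 13).
  i = 2 (α = 4): (4−12)(4−5)(4−9)(4−7) = (−8)·(−1)·(−5)·(−3) = 120 ≡ 3, so v_2 = 3^{−1} = 9 (mod 13).
  i = 3 (α = 5): (5−12)(5−4)(5−9)(5−7) = (−7)·1·(−4)·(−2) = −56 ≡ 9, so v_3 = 9^{−1} = 3 (mod 13).
  i = 4 (α = 9): (9−12)(9−4)(9−5)(9−7) = (−3)·5·4·2 = −120 ≡ 10, so v_4 = 10^{−1} = 4 (mod 13).
  i = 5 (α = 7): (7−12)(7−4)(7−5)(7−9) = (−5)·3·2·(−2) = 60 ≡ 8, so v_5 = 8^{−1} = 5 (mod 13).
  v = [5, 9, 3, 4, 5].
Step 2: syndromes of r = [7, 4, 10, 12, 11] (all sums mod 13).
  S_0 = Σ v_i r_i = 5·7 + 9·4 + 3·10 + 4·12 + 5·11 = 204 ≡ 9.
  S_1 = Σ v_i α_i r_i = 5·12·7 + 9·4·4 + 3·5·10 + 4·9·12 + 5·7·11 = 1531 ≡ 10.
  α_i^2 mod 13 = [1, 3, 12, 3, 10].
  S_2 = Σ v_i α_i^2 r_i = 5·1·7 + 9·3·4 + 3·12·10 + 4·3·12 + 5·10·11 = 1197 ≡ 1.
  S = (9, 10, 1) ≠ 0, so r is not a codeword (an error is present).
Step 3: locate the error. For a single error e at position i, S_ℓ = v_i·e·α_i^ℓ, so α_err = S_1/S_0.
  S_0^{−1} = 9^{−1} = 3 (mod 13), so α_err = 10·3 = 30 ≡ 4 = α_2. Error position i = 2.
  Consistency check: S_2/S_1 = 1·4 = 4 ≡ 4 = α_err ✓ (single-error assumption holds).
Step 4: error magnitude e = S_0/v_2 = S_0·∏_{j≠2}(α_2 − α_j) = 9·3 = 27 ≡ 1 (mod 13).
Step 5: correct position 2: c_2 = r_2 − e = 4 − 1 ≡ 3 (mod 13). Hence c = [7, 3, 10, 12, 11].
  Check: interpolating c through the α_i gives m(x) = 1 + 7·x (degree < 2) with m(α_i) = c_i for every i, so c is indeed a codeword.


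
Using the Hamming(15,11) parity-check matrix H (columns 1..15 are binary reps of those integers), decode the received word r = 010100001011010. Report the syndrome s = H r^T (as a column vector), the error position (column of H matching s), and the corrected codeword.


s = (0, 1, 1, 0)^T, error position = 6, corrected codeword c = 010101001011010

Compute s = H r^T mod 2 one row at a time:
  s_1 = 0 + 1 + 0 + 1 + 1 + 0 + 1 + 0 = 4 ≡ 0 (mod 2).
  s_2 = 1 + 0 + 0 + 0 + 1 + 0 + 1 + 0 = 3 ≡ 1 (mod 2).
  s_3 = 1 + 0 + 0 + 0 + 0 + 1 + 1 + 0 = 3 ≡ 1 (mod 2).
  s_4 = 0 + 0 + 0 + 0 + 1 + 1 + 0 + 0 = 2 ≡ 0 (mod 2).
s = (0, 1, 1, 0)^T — this equals column 6 of H (binary 0110), so error is at position 6.
Correct: flip bit 6 of r = 010100001011010 to get c = 010101001011010.


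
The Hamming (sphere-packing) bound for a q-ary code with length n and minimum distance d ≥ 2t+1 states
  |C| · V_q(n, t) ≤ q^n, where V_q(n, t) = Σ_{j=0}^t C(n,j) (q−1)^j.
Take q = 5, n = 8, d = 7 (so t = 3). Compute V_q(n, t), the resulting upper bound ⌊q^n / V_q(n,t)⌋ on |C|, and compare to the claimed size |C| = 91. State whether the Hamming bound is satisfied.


V_q(n, t) = 4065, q^n = 390625, Hamming bound = 96, |C| = 91 ≤ bound (satisfied).

Step 1: Compute V_q(n, t) = Σ_{j=0}^3 C(n, j) (q−1)^j.
  j = 0: C(8,0)·(4)^0 = 1·1 = 1.
  j = 1: C(8,1)·(4)^1 = 8·4 = 32.
  j = 2: C(8,2)·(4)^2 = 28·16 = 448.
  j = 3: C(8,3)·(4)^3 = 56·64 = 3584.
  V_q(n, t) = 1 + 32 + 448 + 3584 = 4065.
Step 2: q^n = 5^8 = 390625.
Step 3: Hamming bound ⌊q^n / V_q(n,t)⌋ = ⌊390625/4065⌋ = 96.
Step 4: Compare |C| = 91 to 96: satisfied.
The claimed |C| lies below the Hamming bound.


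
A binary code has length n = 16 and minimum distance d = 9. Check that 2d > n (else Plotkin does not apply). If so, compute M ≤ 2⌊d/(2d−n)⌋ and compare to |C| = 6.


Plotkin bound M ≤ 8; given |C| = 6 ≤ bound (satisfied).

Check applicability: 2d = 18, n = 16.
2d − n = 2 > 0, so Plotkin applies.
Compute d/(2d−n) = 9/2 ≈ 4.5000.
⌊d/(2d−n)⌋ = 4.
Plotkin bound: M ≤ 2·4 = 8.
Given |C| = 6, check: satisfied.
This |C| is below the Plotkin bound.


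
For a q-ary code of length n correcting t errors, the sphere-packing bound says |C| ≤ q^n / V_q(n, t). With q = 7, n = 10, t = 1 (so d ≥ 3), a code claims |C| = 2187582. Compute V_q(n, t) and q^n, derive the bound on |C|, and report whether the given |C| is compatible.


V_q(n, t) = 61, q^n = 282475249, Hamming bound = 4630741, |C| = 2187582 ≤ bound (satisfied).

Step 1: Compute V_q(n, t) = Σ_{j=0}^1 C(n, j) (q−1)^j.
  j = 0: C(10,0)·(6)^0 = 1·1 = 1.
  j = 1: C(10,1)·(6)^1 = 10·6 = 60.
  V_q(n, t) = 1 + 60 = 61.
Step 2: q^n = 7^10 = 282475249.
Step 3: Hamming bound ⌊q^n / V_q(n,t)⌋ = ⌊282475249/61⌋ = 4630741.
Step 4: Compare |C| = 2187582 to 4630741: satisfied.
The claimed |C| lies below the Hamming bound.


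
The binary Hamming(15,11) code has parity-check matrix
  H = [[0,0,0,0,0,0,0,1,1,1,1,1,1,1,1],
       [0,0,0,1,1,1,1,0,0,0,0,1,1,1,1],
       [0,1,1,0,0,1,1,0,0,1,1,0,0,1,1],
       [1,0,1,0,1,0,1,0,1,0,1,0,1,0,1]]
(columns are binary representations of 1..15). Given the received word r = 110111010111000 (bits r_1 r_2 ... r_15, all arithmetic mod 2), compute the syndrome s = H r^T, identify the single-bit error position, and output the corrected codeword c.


s = (0, 0, 0, 1)^T, error position = 1, corrected codeword c = 010111010111000

Compute s = H r^T mod 2 one row at a time:
  s_1 = 1 + 0 + 1 + 1 + 1 + 0 + 0 + 0 = 4 ≡ 0 (mod 2).
  s_2 = 1 + 1 + 1 + 0 + 1 + 0 + 0 + 0 = 4 ≡ 0 (mod 2).
  s_3 = 1 + 0 + 1 + 0 + 1 + 1 + 0 + 0 = 4 ≡ 0 (mod 2).
  s_4 = 1 + 0 + 1 + 0 + 0 + 1 + 0 + 0 = 3 ≡ 1 (mod 2).
s = (0, 0, 0, 1)^T — this equals column 1 of H (binary 0001), so error is at position 1.
Correct: flip bit 1 of r = 110111010111000 to get c = 010111010111000.


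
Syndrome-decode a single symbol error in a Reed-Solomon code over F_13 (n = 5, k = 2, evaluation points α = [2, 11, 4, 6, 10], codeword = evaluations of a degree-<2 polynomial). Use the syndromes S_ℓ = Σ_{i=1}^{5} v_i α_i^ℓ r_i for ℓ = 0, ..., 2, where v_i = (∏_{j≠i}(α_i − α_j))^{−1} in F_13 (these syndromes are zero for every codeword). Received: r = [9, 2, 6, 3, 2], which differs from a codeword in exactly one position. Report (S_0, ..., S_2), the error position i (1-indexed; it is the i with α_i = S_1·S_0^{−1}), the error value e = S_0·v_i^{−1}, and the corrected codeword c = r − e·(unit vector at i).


S = (6, 8, 2), error at position 5, error magnitude e = 5, c = [9, 2, 6, 3, 10].

Step 1: column multipliers v_i = (∏_{j≠i}(α_i − α_j))^{−1} mod 13.
  i = 1 (α = 2): (2−11)(2−4)(2−6)(2−10) = (−9)·(−2)·(−4)·(−8) = 576 ≡ 4, so v_1 = 4^{−1} = 10 (mod 13).
  i = 2 (α = 11): (11−2)(11−4)(11−6)(11−10) = 9·7·5·1 = 315 ≡ 3, so v_2 = 3^{−1} = 9 (mod 13).
  i = 3 (α = 4): (4−2)(4−11)(4−6)(4−10) = 2·(−7)·(−2)·(−6) = −168 ≡ 1, so v_3 = 1^{−1} = 1 (mod 13).
  i = 4 (α = 6): (6−2)(6−11)(6−4)(6−10) = 4·(−5)·2·(−4) = 160 ≡ 4, so v_4 = 4^{−1} = 10 (mod 13).
  i = 5 (α = 10): (10−2)(10−11)(10−4)(10−6) = 8·(−1)·6·4 = −192 ≡ 3, so v_5 = 3^{−1} = 9 (mod 13).
  v = [10, 9, 1, 10, 9].
Step 2: syndromes of r = [9, 2, 6, 3, 2] (all sums mod 13).
  S_0 = Σ v_i r_i = 10·9 + 9·2 + 1·6 + 10·3 + 9·2 = 162 ≡ 6.
  S_1 = Σ v_i α_i r_i = 10·2·9 + 9·11·2 + 1·4·6 + 10·6·3 + 9·10·2 = 762 ≡ 8.
  α_i^2 mod 13 = [4, 4, 3, 10, 9].
  S_2 = Σ v_i α_i^2 r_i = 10·4·9 + 9·4·2 + 1·3·6 + 10·10·3 + 9·9·2 = 912 ≡ 2.
  S = (6, 8, 2) ≠ 0, so r is not a codeword (an error is present).
Step 3: locate the error. For a single error e at position i, S_ℓ = v_i·e·α_i^ℓ, so α_err = S_1/S_0.
  S_0^{−1} = 6^{−1} = 11 (mod 13), so α_err = 8·11 = 88 ≡ 10 = α_5. Error position i = 5.
  Consistency check: S_2/S_1 = 2·5 = 10 ≡ 10 = α_err ✓ (single-error assumption holds).
Step 4: error magnitude e = S_0/v_5 = S_0·∏_{j≠5}(α_5 − α_j) = 6·3 = 18 ≡ 5 (mod 13).
Step 5: correct position 5: c_5 = r_5 − e = 2 − 5 ≡ 10 (mod 13). Hence c = [9, 2, 6, 3, 10].
  Check: interpolating c through the α_i gives m(x) = 12 + 5·x (degree < 2) with m(α_i) = c_i for every i, so c is indeed a codeword.
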